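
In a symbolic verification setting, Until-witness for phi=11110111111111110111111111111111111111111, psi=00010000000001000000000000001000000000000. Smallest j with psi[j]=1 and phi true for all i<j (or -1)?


(phi U psi) at 0: need smallest j with psi[j]=1 and phi[i]=1 for all i in [0,j).
Scan from step 0:
  step 0: phi=1, psi=0 -> continue
  step 1: phi=1, psi=0 -> continue
  step 2: phi=1, psi=0 -> continue
  step 3: psi=1 and phi held for [0,3) -> witness found
Witness step = 3

3


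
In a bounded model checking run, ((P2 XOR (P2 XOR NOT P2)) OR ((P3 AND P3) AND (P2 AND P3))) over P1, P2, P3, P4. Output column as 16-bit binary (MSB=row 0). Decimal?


Formula: ((P2 XOR (P2 XOR NOT P2)) OR ((P3 AND P3) AND (P2 AND P3))) over P1, P2, P3, P4 (16 rows)
Evaluate each row (bits = P1,P2,P3,P4, MSB first):
  row 0 [0000]: ((0 XOR (0 XOR NOT 0)) OR ((0 AND 0) AND (0 AND 0))) -> 1
  row 1 [0001]: ((0 XOR (0 XOR NOT 0)) OR ((0 AND 0) AND (0 AND 0))) -> 1
  row 2 [0010]: ((0 XOR (0 XOR NOT 0)) OR ((1 AND 1) AND (0 AND 1))) -> 1
  row 3 [0011]: ((0 XOR (0 XOR NOT 0)) OR ((1 AND 1) AND (0 AND 1))) -> 1
  row 4 [0100]: ((1 XOR (1 XOR NOT 1)) OR ((0 AND 0) AND (1 AND 0))) -> 0
  row 5 [0101]: ((1 XOR (1 XOR NOT 1)) OR ((0 AND 0) AND (1 AND 0))) -> 0
  row 6 [0110]: ((1 XOR (1 XOR NOT 1)) OR ((1 AND 1) AND (1 AND 1))) -> 1
  row 7 [0111]: ((1 XOR (1 XOR NOT 1)) OR ((1 AND 1) AND (1 AND 1))) -> 1
  row 8 [1000]: ((0 XOR (0 XOR NOT 0)) OR ((0 AND 0) AND (0 AND 0))) -> 1
  row 9 [1001]: ((0 XOR (0 XOR NOT 0)) OR ((0 AND 0) AND (0 AND 0))) -> 1
  row 10 [1010]: ((0 XOR (0 XOR NOT 0)) OR ((1 AND 1) AND (0 AND 1))) -> 1
  row 11 [1011]: ((0 XOR (0 XOR NOT 0)) OR ((1 AND 1) AND (0 AND 1))) -> 1
  row 12 [1100]: ((1 XOR (1 XOR NOT 1)) OR ((0 AND 0) AND (1 AND 0))) -> 0
  row 13 [1101]: ((1 XOR (1 XOR NOT 1)) OR ((0 AND 0) AND (1 AND 0))) -> 0
  row 14 [1110]: ((1 XOR (1 XOR NOT 1)) OR ((1 AND 1) AND (1 AND 1))) -> 1
  row 15 [1111]: ((1 XOR (1 XOR NOT 1)) OR ((1 AND 1) AND (1 AND 1))) -> 1
Full result column, 4 rows per line (P1,P2 fixed per line; P3,P4 runs 00..11 left to right):
  rows 0-3 [P1,P2=00]: 1111  = hex F
  rows 4-7 [P1,P2=01]: 0011  = hex 3
  rows 8-11 [P1,P2=10]: 1111  = hex F
  rows 12-15 [P1,P2=11]: 0011  = hex 3
Output column (row 0 .. row 15) = 1111001111110011
Output column grouped in 4s = 1111 0011 1111 0011 = 0xF3F3
Convert to decimal digit by digit (value = value*16 + digit):
  F -> 15
  15*16 + 3 = 243
  243*16 + 15 (F) = 3903
  3903*16 + 3 = 62451
Decimal = 62451

62451


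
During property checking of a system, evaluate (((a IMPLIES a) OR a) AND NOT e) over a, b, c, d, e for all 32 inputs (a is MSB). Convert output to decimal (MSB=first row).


Formula: (((a IMPLIES a) OR a) AND NOT e) over a, b, c, d, e (32 rows)
Evaluate each row (bits = a,b,c,d,e, MSB first):
  row 0 [00000]: (((0 IMPLIES 0) OR 0) AND NOT 0) -> 1
  row 1 [00001]: (((0 IMPLIES 0) OR 0) AND NOT 1) -> 0
  row 2 [00010]: (((0 IMPLIES 0) OR 0) AND NOT 0) -> 1
  row 3 [00011]: (((0 IMPLIES 0) OR 0) AND NOT 1) -> 0
  row 4 [00100]: (((0 IMPLIES 0) OR 0) AND NOT 0) -> 1
  row 5 [00101]: (((0 IMPLIES 0) OR 0) AND NOT 1) -> 0
  row 6 [00110]: (((0 IMPLIES 0) OR 0) AND NOT 0) -> 1
  row 7 [00111]: (((0 IMPLIES 0) OR 0) AND NOT 1) -> 0
  row 8 [01000]: (((0 IMPLIES 0) OR 0) AND NOT 0) -> 1
  row 9 [01001]: (((0 IMPLIES 0) OR 0) AND NOT 1) -> 0
  row 10 [01010]: (((0 IMPLIES 0) OR 0) AND NOT 0) -> 1
  row 11 [01011]: (((0 IMPLIES 0) OR 0) AND NOT 1) -> 0
  row 12 [01100]: (((0 IMPLIES 0) OR 0) AND NOT 0) -> 1
  row 13 [01101]: (((0 IMPLIES 0) OR 0) AND NOT 1) -> 0
  row 14 [01110]: (((0 IMPLIES 0) OR 0) AND NOT 0) -> 1
  row 15 [01111]: (((0 IMPLIES 0) OR 0) AND NOT 1) -> 0
  row 16 [10000]: (((1 IMPLIES 1) OR 1) AND NOT 0) -> 1
  row 17 [10001]: (((1 IMPLIES 1) OR 1) AND NOT 1) -> 0
  row 18 [10010]: (((1 IMPLIES 1) OR 1) AND NOT 0) -> 1
  row 19 [10011]: (((1 IMPLIES 1) OR 1) AND NOT 1) -> 0
  row 20 [10100]: (((1 IMPLIES 1) OR 1) AND NOT 0) -> 1
  row 21 [10101]: (((1 IMPLIES 1) OR 1) AND NOT 1) -> 0
  row 22 [10110]: (((1 IMPLIES 1) OR 1) AND NOT 0) -> 1
  row 23 [10111]: (((1 IMPLIES 1) OR 1) AND NOT 1) -> 0
  row 24 [11000]: (((1 IMPLIES 1) OR 1) AND NOT 0) -> 1
  row 25 [11001]: (((1 IMPLIES 1) OR 1) AND NOT 1) -> 0
  row 26 [11010]: (((1 IMPLIES 1) OR 1) AND NOT 0) -> 1
  row 27 [11011]: (((1 IMPLIES 1) OR 1) AND NOT 1) -> 0
  row 28 [11100]: (((1 IMPLIES 1) OR 1) AND NOT 0) -> 1
  row 29 [11101]: (((1 IMPLIES 1) OR 1) AND NOT 1) -> 0
  row 30 [11110]: (((1 IMPLIES 1) OR 1) AND NOT 0) -> 1
  row 31 [11111]: (((1 IMPLIES 1) OR 1) AND NOT 1) -> 0
Full result column, 4 rows per line (a,b,c fixed per line; d,e runs 00..11 left to right):
  rows 0-3 [a,b,c=000]: 1010  = hex A
  rows 4-7 [a,b,c=001]: 1010  = hex A
  rows 8-11 [a,b,c=010]: 1010  = hex A
  rows 12-15 [a,b,c=011]: 1010  = hex A
  rows 16-19 [a,b,c=100]: 1010  = hex A
  rows 20-23 [a,b,c=101]: 1010  = hex A
  rows 24-27 [a,b,c=110]: 1010  = hex A
  rows 28-31 [a,b,c=111]: 1010  = hex A
Output column (row 0 .. row 31) = 10101010101010101010101010101010
Output column grouped in 4s = 1010 1010 1010 1010 1010 1010 1010 1010 = 0xAAAAAAAA
Convert to decimal digit by digit (value = value*16 + digit):
  A -> 10
  10*16 + 10 (A) = 170
  170*16 + 10 (A) = 2730
  2730*16 + 10 (A) = 43690
  43690*16 + 10 (A) = 699050
  699050*16 + 10 (A) = 11184810
  11184810*16 + 10 (A) = 178956970
  178956970*16 + 10 (A) = 2863311530
Decimal = 2863311530

2863311530


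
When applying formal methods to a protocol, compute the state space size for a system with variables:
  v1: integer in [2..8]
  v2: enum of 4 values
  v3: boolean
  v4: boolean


State space = product of domain sizes of all variables.
Domain sizes:
  v1 (integer in [2..8]): 7
  v2 (enum of 4 values): 4
  v3 (boolean): 2
  v4 (boolean): 2
Product = 7 * 4 * 2 * 2 = 112

112


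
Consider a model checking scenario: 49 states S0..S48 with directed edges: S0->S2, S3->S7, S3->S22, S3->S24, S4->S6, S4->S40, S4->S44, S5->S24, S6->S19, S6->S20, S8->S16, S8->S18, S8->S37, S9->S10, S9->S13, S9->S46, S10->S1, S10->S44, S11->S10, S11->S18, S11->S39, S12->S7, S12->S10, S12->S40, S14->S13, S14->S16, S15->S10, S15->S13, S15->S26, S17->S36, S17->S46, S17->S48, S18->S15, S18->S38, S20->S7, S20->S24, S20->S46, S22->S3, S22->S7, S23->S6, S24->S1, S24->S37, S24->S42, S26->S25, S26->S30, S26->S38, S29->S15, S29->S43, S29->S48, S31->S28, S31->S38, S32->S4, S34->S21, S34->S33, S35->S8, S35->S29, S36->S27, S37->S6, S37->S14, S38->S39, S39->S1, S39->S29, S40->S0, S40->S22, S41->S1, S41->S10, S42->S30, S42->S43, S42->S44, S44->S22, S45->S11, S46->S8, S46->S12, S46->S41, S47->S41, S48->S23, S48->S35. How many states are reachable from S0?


BFS from S0:
  layer 0: {S0}
  layer 1: {S2}
Reachable set: {S0, S2}
Count = 2

2


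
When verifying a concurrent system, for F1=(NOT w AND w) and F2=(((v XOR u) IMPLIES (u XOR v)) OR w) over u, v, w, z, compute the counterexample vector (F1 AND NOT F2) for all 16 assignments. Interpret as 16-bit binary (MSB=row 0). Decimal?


F1 = (NOT w AND w)
F2 = (((v XOR u) IMPLIES (u XOR v)) OR w)
Counterexample to F1=>F2 is where F1=1 and F2=0.
Evaluate each row (bits = u,v,w,z, MSB first):
  row 0 [0000]: F1=0 F2=1 -> F1&~F2 -> 0
  row 1 [0001]: F1=0 F2=1 -> F1&~F2 -> 0
  row 2 [0010]: F1=0 F2=1 -> F1&~F2 -> 0
  row 3 [0011]: F1=0 F2=1 -> F1&~F2 -> 0
  row 4 [0100]: F1=0 F2=1 -> F1&~F2 -> 0
  row 5 [0101]: F1=0 F2=1 -> F1&~F2 -> 0
  row 6 [0110]: F1=0 F2=1 -> F1&~F2 -> 0
  row 7 [0111]: F1=0 F2=1 -> F1&~F2 -> 0
  row 8 [1000]: F1=0 F2=1 -> F1&~F2 -> 0
  row 9 [1001]: F1=0 F2=1 -> F1&~F2 -> 0
  row 10 [1010]: F1=0 F2=1 -> F1&~F2 -> 0
  row 11 [1011]: F1=0 F2=1 -> F1&~F2 -> 0
  row 12 [1100]: F1=0 F2=1 -> F1&~F2 -> 0
  row 13 [1101]: F1=0 F2=1 -> F1&~F2 -> 0
  row 14 [1110]: F1=0 F2=1 -> F1&~F2 -> 0
  row 15 [1111]: F1=0 F2=1 -> F1&~F2 -> 0
Full result column, 4 rows per line (u,v fixed per line; w,z runs 00..11 left to right):
  rows 0-3 [u,v=00]: 0000  = hex 0
  rows 4-7 [u,v=01]: 0000  = hex 0
  rows 8-11 [u,v=10]: 0000  = hex 0
  rows 12-15 [u,v=11]: 0000  = hex 0
Counterexample vector (row 0 .. row 15) = 0000000000000000
Output column grouped in 4s = 0000 0000 0000 0000 = 0x0000
Convert to decimal digit by digit (value = value*16 + digit):
  0 -> 0
  0*16 + 0 = 0
  0*16 + 0 = 0
  0*16 + 0 = 0
Decimal = 0

0


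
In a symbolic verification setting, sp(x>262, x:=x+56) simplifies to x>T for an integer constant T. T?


Formula: sp(P, x:=E) = exists old_x. (x = E[old_x/x]) AND P[old_x/x] (old_x is the value of x before the assignment; eliminate old_x by solving x = E[old_x/x] for old_x)
Step 1: Precondition P: x>262, i.e. old_x > 262
Step 2: Assignment gives x = old_x + 56, so old_x = x - 56
Step 3: Substitute into P: x - 56 > 262
Step 4: Simplify: x > 262+56 = 318

318


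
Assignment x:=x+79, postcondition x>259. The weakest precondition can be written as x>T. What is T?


Formula: wp(x:=E, P) = P[E/x] (substitute E for x in postcondition)
Step 1: Postcondition: x>259
Step 2: Substitute x+79 for x: x+79>259
Step 3: Solve for x: x > 259-79 = 180

180


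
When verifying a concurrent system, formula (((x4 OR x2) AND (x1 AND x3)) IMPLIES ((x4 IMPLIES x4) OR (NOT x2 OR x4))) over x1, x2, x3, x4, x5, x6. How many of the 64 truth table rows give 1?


Formula: (((x4 OR x2) AND (x1 AND x3)) IMPLIES ((x4 IMPLIES x4) OR (NOT x2 OR x4))) over 6 vars (64 rows)
Evaluate each row (x1, x2, x3, x4, x5, x6 as bits, MSB first):
  row 0 [000000]: (((0 OR 0) AND (0 AND 0)) IMPLIES ((0 IMPLIES 0) OR (NOT 0 OR 0))) -> 1
  row 1 [000001]: (((0 OR 0) AND (0 AND 0)) IMPLIES ((0 IMPLIES 0) OR (NOT 0 OR 0))) -> 1
  row 2 [000010]: (((0 OR 0) AND (0 AND 0)) IMPLIES ((0 IMPLIES 0) OR (NOT 0 OR 0))) -> 1
  row 3 [000011]: (((0 OR 0) AND (0 AND 0)) IMPLIES ((0 IMPLIES 0) OR (NOT 0 OR 0))) -> 1
  row 4 [000100]: (((1 OR 0) AND (0 AND 0)) IMPLIES ((1 IMPLIES 1) OR (NOT 0 OR 1))) -> 1
  (every remaining row is evaluated the same way; all 64 results are listed next)
Full result column, 8 rows per line (x1,x2,x3 fixed per line; x4,x5,x6 runs 000..111 left to right):
  rows 0-7 [x1,x2,x3=000]: 11111111  (ones: 8)
  rows 8-15 [x1,x2,x3=001]: 11111111  (ones: 8)
  rows 16-23 [x1,x2,x3=010]: 11111111  (ones: 8)
  rows 24-31 [x1,x2,x3=011]: 11111111  (ones: 8)
  rows 32-39 [x1,x2,x3=100]: 11111111  (ones: 8)
  rows 40-47 [x1,x2,x3=101]: 11111111  (ones: 8)
  rows 48-55 [x1,x2,x3=110]: 11111111  (ones: 8)
  rows 56-63 [x1,x2,x3=111]: 11111111  (ones: 8)
Count of 1-rows = 8+8+8+8+8+8+8+8 = 64

64


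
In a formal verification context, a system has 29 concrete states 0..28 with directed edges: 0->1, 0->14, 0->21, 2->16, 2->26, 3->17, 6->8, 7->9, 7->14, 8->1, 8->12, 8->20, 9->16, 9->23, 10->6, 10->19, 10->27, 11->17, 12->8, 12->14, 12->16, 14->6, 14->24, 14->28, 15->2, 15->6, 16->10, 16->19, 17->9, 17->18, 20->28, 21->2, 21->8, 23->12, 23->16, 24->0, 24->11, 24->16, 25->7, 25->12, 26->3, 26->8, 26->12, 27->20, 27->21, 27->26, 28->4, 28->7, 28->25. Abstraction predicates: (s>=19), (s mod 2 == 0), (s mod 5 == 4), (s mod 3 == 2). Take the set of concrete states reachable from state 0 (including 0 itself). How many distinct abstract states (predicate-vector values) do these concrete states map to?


BFS from 0:
Concrete reachable: {0, 1, 2, 3, 4, 6, 7, 8, 9, 10, 11, 12, 14, 16, 17, 18, 19, 20, 21, 23, 24, 25, 26, 27, 28}
Abstract via predicates (s>=19), (s mod 2 == 0), (s mod 5 == 4), (s mod 3 == 2):
  (0,0,0,0) <- {1, 3, 7}
  (0,0,0,1) <- {11, 17}
  (0,0,1,0) <- {9}
  (0,1,0,0) <- {0, 6, 10, 12, 16, 18}
  (0,1,0,1) <- {2, 8}
  (0,1,1,0) <- {4}
  (0,1,1,1) <- {14}
  (1,0,0,0) <- {21, 25, 27}
  (1,0,0,1) <- {23}
  (1,0,1,0) <- {19}
  (1,1,0,0) <- {28}
  (1,1,0,1) <- {20, 26}
  (1,1,1,0) <- {24}
Distinct abstract states = 13

13


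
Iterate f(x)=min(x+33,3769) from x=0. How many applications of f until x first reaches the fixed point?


Step 1: x=0, cap=3769, increment=33
Step 2: x grows by 33 each step until capped at 3769; fixed point is x=3769
Step 3: iterations = ceil(3769/33) = 115

115


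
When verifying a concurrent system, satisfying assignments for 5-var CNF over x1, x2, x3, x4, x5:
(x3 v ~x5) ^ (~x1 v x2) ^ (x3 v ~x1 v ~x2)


CNF with 3 clauses over 5 vars (32 assignments).
An assignment satisfies CNF iff every clause has >=1 true literal.
Check each row (bits = x1,x2,x3,x4,x5; clause T/F shown):
  row 0 [00000]: clauses=TTT -> 1
  row 1 [00001]: clauses=FTT -> 0
  row 2 [00010]: clauses=TTT -> 1
  row 3 [00011]: clauses=FTT -> 0
  row 4 [00100]: clauses=TTT -> 1
  row 5 [00101]: clauses=TTT -> 1
  row 6 [00110]: clauses=TTT -> 1
  row 7 [00111]: clauses=TTT -> 1
  row 8 [01000]: clauses=TTT -> 1
  row 9 [01001]: clauses=FTT -> 0
  row 10 [01010]: clauses=TTT -> 1
  row 11 [01011]: clauses=FTT -> 0
  row 12 [01100]: clauses=TTT -> 1
  row 13 [01101]: clauses=TTT -> 1
  row 14 [01110]: clauses=TTT -> 1
  row 15 [01111]: clauses=TTT -> 1
  row 16 [10000]: clauses=TFT -> 0
  row 17 [10001]: clauses=FFT -> 0
  row 18 [10010]: clauses=TFT -> 0
  row 19 [10011]: clauses=FFT -> 0
  row 20 [10100]: clauses=TFT -> 0
  row 21 [10101]: clauses=TFT -> 0
  row 22 [10110]: clauses=TFT -> 0
  row 23 [10111]: clauses=TFT -> 0
  row 24 [11000]: clauses=TTF -> 0
  row 25 [11001]: clauses=FTF -> 0
  row 26 [11010]: clauses=TTF -> 0
  row 27 [11011]: clauses=FTF -> 0
  row 28 [11100]: clauses=TTT -> 1
  row 29 [11101]: clauses=TTT -> 1
  row 30 [11110]: clauses=TTT -> 1
  row 31 [11111]: clauses=TTT -> 1
Full result column, 8 rows per line (x1,x2 fixed per line; x3,x4,x5 runs 000..111 left to right):
  rows 0-7 [x1,x2=00]: 10101111  (ones: 6)
  rows 8-15 [x1,x2=01]: 10101111  (ones: 6)
  rows 16-23 [x1,x2=10]: 00000000  (ones: 0)
  rows 24-31 [x1,x2=11]: 00001111  (ones: 4)
Satisfying assignments = 6+6+0+4 = 16

16


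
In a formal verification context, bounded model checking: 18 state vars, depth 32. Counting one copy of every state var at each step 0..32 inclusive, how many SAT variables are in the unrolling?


BMC unrolls to depth k, creating one copy of each state var for steps 0..k.
Step count = 32 + 1 = 33 (steps 0 through 32)
Vars per step = 18
Total = 18 * 33 = 594

594


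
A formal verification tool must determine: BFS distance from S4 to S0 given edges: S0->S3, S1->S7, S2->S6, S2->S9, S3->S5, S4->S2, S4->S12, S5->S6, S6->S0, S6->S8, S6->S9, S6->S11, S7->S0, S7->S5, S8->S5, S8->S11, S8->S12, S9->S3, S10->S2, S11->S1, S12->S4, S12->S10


BFS layer-by-layer from S4:
  dist 0: {S4}
  dist 1: {S2, S12}
  dist 2: {S6, S9, S10}
  dist 3: {S0, S3, S8, S11}
  -> S0 reached at distance 3
Shortest path length = 3

3


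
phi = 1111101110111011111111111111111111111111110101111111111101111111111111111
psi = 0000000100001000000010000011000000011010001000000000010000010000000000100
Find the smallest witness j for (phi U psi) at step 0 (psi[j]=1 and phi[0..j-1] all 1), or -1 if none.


(phi U psi) at 0: need smallest j with psi[j]=1 and phi[i]=1 for all i in [0,j).
Scan from step 0:
  step 0: phi=1, psi=0 -> continue
  step 1: phi=1, psi=0 -> continue
  step 2: phi=1, psi=0 -> continue
  step 3: phi=1, psi=0 -> continue
  step 5: phi=0 -> phi-prefix broken from here
  step 7: psi=1 but phi already failed -> not a witness
  step 12: psi=1 but phi already failed -> not a witness
  step 20: psi=1 but phi already failed -> not a witness
  step 26: psi=1 but phi already failed -> not a witness
  step 27: psi=1 but phi already failed -> not a witness
  step 35: psi=1 but phi already failed -> not a witness
  step 36: psi=1 but phi already failed -> not a witness
  step 38: psi=1 but phi already failed -> not a witness
  step 42: psi=1 but phi already failed -> not a witness
  step 53: psi=1 but phi already failed -> not a witness
  step 59: psi=1 but phi already failed -> not a witness
  step 70: psi=1 but phi already failed -> not a witness
  end of trace: no witness -> -1
Witness step = -1

-1


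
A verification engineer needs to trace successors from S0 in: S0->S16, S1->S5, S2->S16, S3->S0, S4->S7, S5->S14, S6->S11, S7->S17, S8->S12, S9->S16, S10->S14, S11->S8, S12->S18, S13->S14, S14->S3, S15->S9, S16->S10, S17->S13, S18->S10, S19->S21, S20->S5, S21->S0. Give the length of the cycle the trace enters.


Trace from S0 until a state repeats:
  S0 -> S16 -> S10 -> S14 -> S3 -> S0
S0 first seen at step 0, revisited at step 5.
Cycle length = 5 - 0 = 5

5


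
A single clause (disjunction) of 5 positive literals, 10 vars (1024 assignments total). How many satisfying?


Step 1: Total=2^10=1024
Step 2: Unsat when all 5 false: 2^5=32
Step 3: Sat=1024-32=992

992


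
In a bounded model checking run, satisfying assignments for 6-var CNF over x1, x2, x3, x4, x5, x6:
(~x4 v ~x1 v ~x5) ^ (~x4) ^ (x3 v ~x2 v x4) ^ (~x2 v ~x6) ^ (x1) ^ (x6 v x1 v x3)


CNF with 6 clauses over 6 vars (64 assignments).
An assignment satisfies CNF iff every clause has >=1 true literal.
Check each row (bits = x1,x2,x3,x4,x5,x6; clause T/F shown):
  row 0 [000000]: clauses=TTTTFF -> 0
  row 1 [000001]: clauses=TTTTFT -> 0
  row 2 [000010]: clauses=TTTTFF -> 0
  row 3 [000011]: clauses=TTTTFT -> 0
  row 4 [000100]: clauses=TFTTFF -> 0
  (every remaining row is evaluated the same way; all 64 results are listed next)
Full result column, 8 rows per line (x1,x2,x3 fixed per line; x4,x5,x6 runs 000..111 left to right):
  rows 0-7 [x1,x2,x3=000]: 00000000  (ones: 0)
  rows 8-15 [x1,x2,x3=001]: 00000000  (ones: 0)
  rows 16-23 [x1,x2,x3=010]: 00000000  (ones: 0)
  rows 24-31 [x1,x2,x3=011]: 00000000  (ones: 0)
  rows 32-39 [x1,x2,x3=100]: 11110000  (ones: 4)
  rows 40-47 [x1,x2,x3=101]: 11110000  (ones: 4)
  rows 48-55 [x1,x2,x3=110]: 00000000  (ones: 0)
  rows 56-63 [x1,x2,x3=111]: 10100000  (ones: 2)
Satisfying assignments = 0+0+0+0+4+4+0+2 = 10

10


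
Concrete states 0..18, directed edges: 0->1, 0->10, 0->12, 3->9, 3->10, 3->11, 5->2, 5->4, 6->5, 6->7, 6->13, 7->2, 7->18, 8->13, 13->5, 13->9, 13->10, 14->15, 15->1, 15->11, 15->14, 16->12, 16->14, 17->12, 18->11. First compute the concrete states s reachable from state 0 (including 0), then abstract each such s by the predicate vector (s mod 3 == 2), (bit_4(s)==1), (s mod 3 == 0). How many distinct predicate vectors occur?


BFS from 0:
Concrete reachable: {0, 1, 10, 12}
Abstract via predicates (s mod 3 == 2), (bit_4(s)==1), (s mod 3 == 0):
  (0,0,0) <- {1, 10}
  (0,0,1) <- {0, 12}
Distinct abstract states = 2

2


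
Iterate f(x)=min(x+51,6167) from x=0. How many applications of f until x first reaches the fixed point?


Step 1: x=0, cap=6167, increment=51
Step 2: x grows by 51 each step until capped at 6167; fixed point is x=6167
Step 3: iterations = ceil(6167/51) = 121

121


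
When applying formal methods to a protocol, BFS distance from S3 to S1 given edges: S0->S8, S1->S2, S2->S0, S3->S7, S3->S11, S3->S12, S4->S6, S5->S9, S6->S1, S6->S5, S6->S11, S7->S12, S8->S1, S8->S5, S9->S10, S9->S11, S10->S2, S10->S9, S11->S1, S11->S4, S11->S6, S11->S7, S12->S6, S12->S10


BFS layer-by-layer from S3:
  dist 0: {S3}
  dist 1: {S7, S11, S12}
  dist 2: {S1, S4, S6, S10}
  -> S1 reached at distance 2
Shortest path length = 2

2


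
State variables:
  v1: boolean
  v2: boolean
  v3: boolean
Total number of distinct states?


State space = product of domain sizes of all variables.
Domain sizes:
  v1 (boolean): 2
  v2 (boolean): 2
  v3 (boolean): 2
Product = 2 * 2 * 2 = 8

8


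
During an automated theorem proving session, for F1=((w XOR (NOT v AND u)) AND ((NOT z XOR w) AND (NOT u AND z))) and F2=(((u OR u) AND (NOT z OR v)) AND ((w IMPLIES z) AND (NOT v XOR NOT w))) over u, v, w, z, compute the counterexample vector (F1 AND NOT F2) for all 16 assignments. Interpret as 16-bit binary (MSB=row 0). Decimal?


F1 = ((w XOR (NOT v AND u)) AND ((NOT z XOR w) AND (NOT u AND z)))
F2 = (((u OR u) AND (NOT z OR v)) AND ((w IMPLIES z) AND (NOT v XOR NOT w)))
Counterexample to F1=>F2 is where F1=1 and F2=0.
Evaluate each row (bits = u,v,w,z, MSB first):
  row 0 [0000]: F1=0 F2=0 -> F1&~F2 -> 0
  row 1 [0001]: F1=0 F2=0 -> F1&~F2 -> 0
  row 2 [0010]: F1=0 F2=0 -> F1&~F2 -> 0
  row 3 [0011]: F1=1 F2=0 -> F1&~F2 -> 1
  row 4 [0100]: F1=0 F2=0 -> F1&~F2 -> 0
  row 5 [0101]: F1=0 F2=0 -> F1&~F2 -> 0
  row 6 [0110]: F1=0 F2=0 -> F1&~F2 -> 0
  row 7 [0111]: F1=1 F2=0 -> F1&~F2 -> 1
  row 8 [1000]: F1=0 F2=0 -> F1&~F2 -> 0
  row 9 [1001]: F1=0 F2=0 -> F1&~F2 -> 0
  row 10 [1010]: F1=0 F2=0 -> F1&~F2 -> 0
  row 11 [1011]: F1=0 F2=0 -> F1&~F2 -> 0
  row 12 [1100]: F1=0 F2=1 -> F1&~F2 -> 0
  row 13 [1101]: F1=0 F2=1 -> F1&~F2 -> 0
  row 14 [1110]: F1=0 F2=0 -> F1&~F2 -> 0
  row 15 [1111]: F1=0 F2=0 -> F1&~F2 -> 0
Full result column, 4 rows per line (u,v fixed per line; w,z runs 00..11 left to right):
  rows 0-3 [u,v=00]: 0001  = hex 1
  rows 4-7 [u,v=01]: 0001  = hex 1
  rows 8-11 [u,v=10]: 0000  = hex 0
  rows 12-15 [u,v=11]: 0000  = hex 0
Counterexample vector (row 0 .. row 15) = 0001000100000000
Output column grouped in 4s = 0001 0001 0000 0000 = 0x1100
Convert to decimal digit by digit (value = value*16 + digit):
  1 -> 1
  1*16 + 1 = 17
  17*16 + 0 = 272
  272*16 + 0 = 4352
Decimal = 4352

4352


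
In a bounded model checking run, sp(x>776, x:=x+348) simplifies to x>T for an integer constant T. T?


Formula: sp(P, x:=E) = exists old_x. (x = E[old_x/x]) AND P[old_x/x] (old_x is the value of x before the assignment; eliminate old_x by solving x = E[old_x/x] for old_x)
Step 1: Precondition P: x>776, i.e. old_x > 776
Step 2: Assignment gives x = old_x + 348, so old_x = x - 348
Step 3: Substitute into P: x - 348 > 776
Step 4: Simplify: x > 776+348 = 1124

1124


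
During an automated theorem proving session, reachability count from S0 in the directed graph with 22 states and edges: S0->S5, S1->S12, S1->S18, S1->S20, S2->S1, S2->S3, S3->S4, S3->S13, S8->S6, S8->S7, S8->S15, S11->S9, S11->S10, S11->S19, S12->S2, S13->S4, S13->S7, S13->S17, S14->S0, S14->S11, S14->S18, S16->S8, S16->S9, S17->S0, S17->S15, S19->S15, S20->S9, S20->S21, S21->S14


BFS from S0:
  layer 0: {S0}
  layer 1: {S5}
Reachable set: {S0, S5}
Count = 2

2


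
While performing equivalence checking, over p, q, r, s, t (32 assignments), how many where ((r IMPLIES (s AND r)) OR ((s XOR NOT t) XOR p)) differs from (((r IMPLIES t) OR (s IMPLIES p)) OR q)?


F1 = ((r IMPLIES (s AND r)) OR ((s XOR NOT t) XOR p))
F2 = (((r IMPLIES t) OR (s IMPLIES p)) OR q)
Evaluate both on each of 32 rows (bits = p,q,r,s,t):
  row 0 [00000]: F1=1 F2=1 -> 0
  row 1 [00001]: F1=1 F2=1 -> 0
  row 2 [00010]: F1=1 F2=1 -> 0
  row 3 [00011]: F1=1 F2=1 -> 0
  row 4 [00100]: F1=1 F2=1 -> 0
  row 5 [00101]: F1=0 F2=1 (differ) -> 1
  row 6 [00110]: F1=1 F2=0 (differ) -> 1
  row 7 [00111]: F1=1 F2=1 -> 0
  row 8 [01000]: F1=1 F2=1 -> 0
  row 9 [01001]: F1=1 F2=1 -> 0
  row 10 [01010]: F1=1 F2=1 -> 0
  row 11 [01011]: F1=1 F2=1 -> 0
  row 12 [01100]: F1=1 F2=1 -> 0
  row 13 [01101]: F1=0 F2=1 (differ) -> 1
  row 14 [01110]: F1=1 F2=1 -> 0
  row 15 [01111]: F1=1 F2=1 -> 0
  row 16 [10000]: F1=1 F2=1 -> 0
  row 17 [10001]: F1=1 F2=1 -> 0
  row 18 [10010]: F1=1 F2=1 -> 0
  row 19 [10011]: F1=1 F2=1 -> 0
  row 20 [10100]: F1=0 F2=1 (differ) -> 1
  row 21 [10101]: F1=1 F2=1 -> 0
  row 22 [10110]: F1=1 F2=1 -> 0
  row 23 [10111]: F1=1 F2=1 -> 0
  row 24 [11000]: F1=1 F2=1 -> 0
  row 25 [11001]: F1=1 F2=1 -> 0
  row 26 [11010]: F1=1 F2=1 -> 0
  row 27 [11011]: F1=1 F2=1 -> 0
  row 28 [11100]: F1=0 F2=1 (differ) -> 1
  row 29 [11101]: F1=1 F2=1 -> 0
  row 30 [11110]: F1=1 F2=1 -> 0
  row 31 [11111]: F1=1 F2=1 -> 0
Full result column, 8 rows per line (p,q fixed per line; r,s,t runs 000..111 left to right):
  rows 0-7 [p,q=00]: 00000110  (ones: 2)
  rows 8-15 [p,q=01]: 00000100  (ones: 1)
  rows 16-23 [p,q=10]: 00001000  (ones: 1)
  rows 24-31 [p,q=11]: 00001000  (ones: 1)
Disagreements = 2+1+1+1 = 5

5


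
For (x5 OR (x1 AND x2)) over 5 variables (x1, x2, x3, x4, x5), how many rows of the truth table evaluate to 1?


Formula: (x5 OR (x1 AND x2)) over 5 vars (32 rows)
Evaluate each row (x1, x2, x3, x4, x5 as bits, MSB first):
  row 0 [00000]: (0 OR (0 AND 0)) -> 0
  row 1 [00001]: (1 OR (0 AND 0)) -> 1
  row 2 [00010]: (0 OR (0 AND 0)) -> 0
  row 3 [00011]: (1 OR (0 AND 0)) -> 1
  row 4 [00100]: (0 OR (0 AND 0)) -> 0
  row 5 [00101]: (1 OR (0 AND 0)) -> 1
  row 6 [00110]: (0 OR (0 AND 0)) -> 0
  row 7 [00111]: (1 OR (0 AND 0)) -> 1
  row 8 [01000]: (0 OR (0 AND 1)) -> 0
  row 9 [01001]: (1 OR (0 AND 1)) -> 1
  row 10 [01010]: (0 OR (0 AND 1)) -> 0
  row 11 [01011]: (1 OR (0 AND 1)) -> 1
  row 12 [01100]: (0 OR (0 AND 1)) -> 0
  row 13 [01101]: (1 OR (0 AND 1)) -> 1
  row 14 [01110]: (0 OR (0 AND 1)) -> 0
  row 15 [01111]: (1 OR (0 AND 1)) -> 1
  row 16 [10000]: (0 OR (1 AND 0)) -> 0
  row 17 [10001]: (1 OR (1 AND 0)) -> 1
  row 18 [10010]: (0 OR (1 AND 0)) -> 0
  row 19 [10011]: (1 OR (1 AND 0)) -> 1
  row 20 [10100]: (0 OR (1 AND 0)) -> 0
  row 21 [10101]: (1 OR (1 AND 0)) -> 1
  row 22 [10110]: (0 OR (1 AND 0)) -> 0
  row 23 [10111]: (1 OR (1 AND 0)) -> 1
  row 24 [11000]: (0 OR (1 AND 1)) -> 1
  row 25 [11001]: (1 OR (1 AND 1)) -> 1
  row 26 [11010]: (0 OR (1 AND 1)) -> 1
  row 27 [11011]: (1 OR (1 AND 1)) -> 1
  row 28 [11100]: (0 OR (1 AND 1)) -> 1
  row 29 [11101]: (1 OR (1 AND 1)) -> 1
  row 30 [11110]: (0 OR (1 AND 1)) -> 1
  row 31 [11111]: (1 OR (1 AND 1)) -> 1
Full result column, 8 rows per line (x1,x2 fixed per line; x3,x4,x5 runs 000..111 left to right):
  rows 0-7 [x1,x2=00]: 01010101  (ones: 4)
  rows 8-15 [x1,x2=01]: 01010101  (ones: 4)
  rows 16-23 [x1,x2=10]: 01010101  (ones: 4)
  rows 24-31 [x1,x2=11]: 11111111  (ones: 8)
Count of 1-rows = 4+4+4+8 = 20

20


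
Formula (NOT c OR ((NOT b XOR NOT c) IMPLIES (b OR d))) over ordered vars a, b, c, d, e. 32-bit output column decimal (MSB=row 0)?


Formula: (NOT c OR ((NOT b XOR NOT c) IMPLIES (b OR d))) over a, b, c, d, e (32 rows)
Evaluate each row (bits = a,b,c,d,e, MSB first):
  row 0 [00000]: (NOT 0 OR ((NOT 0 XOR NOT 0) IMPLIES (0 OR 0))) -> 1
  row 1 [00001]: (NOT 0 OR ((NOT 0 XOR NOT 0) IMPLIES (0 OR 0))) -> 1
  row 2 [00010]: (NOT 0 OR ((NOT 0 XOR NOT 0) IMPLIES (0 OR 1))) -> 1
  row 3 [00011]: (NOT 0 OR ((NOT 0 XOR NOT 0) IMPLIES (0 OR 1))) -> 1
  row 4 [00100]: (NOT 1 OR ((NOT 0 XOR NOT 1) IMPLIES (0 OR 0))) -> 0
  row 5 [00101]: (NOT 1 OR ((NOT 0 XOR NOT 1) IMPLIES (0 OR 0))) -> 0
  row 6 [00110]: (NOT 1 OR ((NOT 0 XOR NOT 1) IMPLIES (0 OR 1))) -> 1
  row 7 [00111]: (NOT 1 OR ((NOT 0 XOR NOT 1) IMPLIES (0 OR 1))) -> 1
  row 8 [01000]: (NOT 0 OR ((NOT 1 XOR NOT 0) IMPLIES (1 OR 0))) -> 1
  row 9 [01001]: (NOT 0 OR ((NOT 1 XOR NOT 0) IMPLIES (1 OR 0))) -> 1
  row 10 [01010]: (NOT 0 OR ((NOT 1 XOR NOT 0) IMPLIES (1 OR 1))) -> 1
  row 11 [01011]: (NOT 0 OR ((NOT 1 XOR NOT 0) IMPLIES (1 OR 1))) -> 1
  row 12 [01100]: (NOT 1 OR ((NOT 1 XOR NOT 1) IMPLIES (1 OR 0))) -> 1
  row 13 [01101]: (NOT 1 OR ((NOT 1 XOR NOT 1) IMPLIES (1 OR 0))) -> 1
  row 14 [01110]: (NOT 1 OR ((NOT 1 XOR NOT 1) IMPLIES (1 OR 1))) -> 1
  row 15 [01111]: (NOT 1 OR ((NOT 1 XOR NOT 1) IMPLIES (1 OR 1))) -> 1
  row 16 [10000]: (NOT 0 OR ((NOT 0 XOR NOT 0) IMPLIES (0 OR 0))) -> 1
  row 17 [10001]: (NOT 0 OR ((NOT 0 XOR NOT 0) IMPLIES (0 OR 0))) -> 1
  row 18 [10010]: (NOT 0 OR ((NOT 0 XOR NOT 0) IMPLIES (0 OR 1))) -> 1
  row 19 [10011]: (NOT 0 OR ((NOT 0 XOR NOT 0) IMPLIES (0 OR 1))) -> 1
  row 20 [10100]: (NOT 1 OR ((NOT 0 XOR NOT 1) IMPLIES (0 OR 0))) -> 0
  row 21 [10101]: (NOT 1 OR ((NOT 0 XOR NOT 1) IMPLIES (0 OR 0))) -> 0
  row 22 [10110]: (NOT 1 OR ((NOT 0 XOR NOT 1) IMPLIES (0 OR 1))) -> 1
  row 23 [10111]: (NOT 1 OR ((NOT 0 XOR NOT 1) IMPLIES (0 OR 1))) -> 1
  row 24 [11000]: (NOT 0 OR ((NOT 1 XOR NOT 0) IMPLIES (1 OR 0))) -> 1
  row 25 [11001]: (NOT 0 OR ((NOT 1 XOR NOT 0) IMPLIES (1 OR 0))) -> 1
  row 26 [11010]: (NOT 0 OR ((NOT 1 XOR NOT 0) IMPLIES (1 OR 1))) -> 1
  row 27 [11011]: (NOT 0 OR ((NOT 1 XOR NOT 0) IMPLIES (1 OR 1))) -> 1
  row 28 [11100]: (NOT 1 OR ((NOT 1 XOR NOT 1) IMPLIES (1 OR 0))) -> 1
  row 29 [11101]: (NOT 1 OR ((NOT 1 XOR NOT 1) IMPLIES (1 OR 0))) -> 1
  row 30 [11110]: (NOT 1 OR ((NOT 1 XOR NOT 1) IMPLIES (1 OR 1))) -> 1
  row 31 [11111]: (NOT 1 OR ((NOT 1 XOR NOT 1) IMPLIES (1 OR 1))) -> 1
Full result column, 4 rows per line (a,b,c fixed per line; d,e runs 00..11 left to right):
  rows 0-3 [a,b,c=000]: 1111  = hex F
  rows 4-7 [a,b,c=001]: 0011  = hex 3
  rows 8-11 [a,b,c=010]: 1111  = hex F
  rows 12-15 [a,b,c=011]: 1111  = hex F
  rows 16-19 [a,b,c=100]: 1111  = hex F
  rows 20-23 [a,b,c=101]: 0011  = hex 3
  rows 24-27 [a,b,c=110]: 1111  = hex F
  rows 28-31 [a,b,c=111]: 1111  = hex F
Output column (row 0 .. row 31) = 11110011111111111111001111111111
Output column grouped in 4s = 1111 0011 1111 1111 1111 0011 1111 1111 = 0xF3FFF3FF
Convert to decimal digit by digit (value = value*16 + digit):
  F -> 15
  15*16 + 3 = 243
  243*16 + 15 (F) = 3903
  3903*16 + 15 (F) = 62463
  62463*16 + 15 (F) = 999423
  999423*16 + 3 = 15990771
  15990771*16 + 15 (F) = 255852351
  255852351*16 + 15 (F) = 4093637631
Decimal = 4093637631

4093637631


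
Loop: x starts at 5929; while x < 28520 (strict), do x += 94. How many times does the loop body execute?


Step 1: x goes from 5929 toward 28520 by 94; the body runs while x<28520, so iterations = ceil((bound-start)/step)
Step 2: Distance=22591
Step 3: ceil(22591/94)=241

241


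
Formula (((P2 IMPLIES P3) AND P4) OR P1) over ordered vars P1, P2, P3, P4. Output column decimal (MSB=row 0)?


Formula: (((P2 IMPLIES P3) AND P4) OR P1) over P1, P2, P3, P4 (16 rows)
Evaluate each row (bits = P1,P2,P3,P4, MSB first):
  row 0 [0000]: (((0 IMPLIES 0) AND 0) OR 0) -> 0
  row 1 [0001]: (((0 IMPLIES 0) AND 1) OR 0) -> 1
  row 2 [0010]: (((0 IMPLIES 1) AND 0) OR 0) -> 0
  row 3 [0011]: (((0 IMPLIES 1) AND 1) OR 0) -> 1
  row 4 [0100]: (((1 IMPLIES 0) AND 0) OR 0) -> 0
  row 5 [0101]: (((1 IMPLIES 0) AND 1) OR 0) -> 0
  row 6 [0110]: (((1 IMPLIES 1) AND 0) OR 0) -> 0
  row 7 [0111]: (((1 IMPLIES 1) AND 1) OR 0) -> 1
  row 8 [1000]: (((0 IMPLIES 0) AND 0) OR 1) -> 1
  row 9 [1001]: (((0 IMPLIES 0) AND 1) OR 1) -> 1
  row 10 [1010]: (((0 IMPLIES 1) AND 0) OR 1) -> 1
  row 11 [1011]: (((0 IMPLIES 1) AND 1) OR 1) -> 1
  row 12 [1100]: (((1 IMPLIES 0) AND 0) OR 1) -> 1
  row 13 [1101]: (((1 IMPLIES 0) AND 1) OR 1) -> 1
  row 14 [1110]: (((1 IMPLIES 1) AND 0) OR 1) -> 1
  row 15 [1111]: (((1 IMPLIES 1) AND 1) OR 1) -> 1
Full result column, 4 rows per line (P1,P2 fixed per line; P3,P4 runs 00..11 left to right):
  rows 0-3 [P1,P2=00]: 0101  = hex 5
  rows 4-7 [P1,P2=01]: 0001  = hex 1
  rows 8-11 [P1,P2=10]: 1111  = hex F
  rows 12-15 [P1,P2=11]: 1111  = hex F
Output column (row 0 .. row 15) = 0101000111111111
Output column grouped in 4s = 0101 0001 1111 1111 = 0x51FF
Convert to decimal digit by digit (value = value*16 + digit):
  5 -> 5
  5*16 + 1 = 81
  81*16 + 15 (F) = 1311
  1311*16 + 15 (F) = 20991
Decimal = 20991

20991


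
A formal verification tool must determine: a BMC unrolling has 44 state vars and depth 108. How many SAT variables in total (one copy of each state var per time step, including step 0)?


BMC unrolls to depth k, creating one copy of each state var for steps 0..k.
Step count = 108 + 1 = 109 (steps 0 through 108)
Vars per step = 44
Total = 44 * 109 = 4796

4796


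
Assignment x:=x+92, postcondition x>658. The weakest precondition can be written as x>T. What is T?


Formula: wp(x:=E, P) = P[E/x] (substitute E for x in postcondition)
Step 1: Postcondition: x>658
Step 2: Substitute x+92 for x: x+92>658
Step 3: Solve for x: x > 658-92 = 566

566


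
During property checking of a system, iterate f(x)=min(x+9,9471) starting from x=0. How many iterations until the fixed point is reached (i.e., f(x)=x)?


Step 1: x=0, cap=9471, increment=9
Step 2: x grows by 9 each step until capped at 9471; fixed point is x=9471
Step 3: iterations = ceil(9471/9) = 1053

1053


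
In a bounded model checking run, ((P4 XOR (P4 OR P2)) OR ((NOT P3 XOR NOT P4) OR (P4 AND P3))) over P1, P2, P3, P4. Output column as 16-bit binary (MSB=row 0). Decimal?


Formula: ((P4 XOR (P4 OR P2)) OR ((NOT P3 XOR NOT P4) OR (P4 AND P3))) over P1, P2, P3, P4 (16 rows)
Evaluate each row (bits = P1,P2,P3,P4, MSB first):
  row 0 [0000]: ((0 XOR (0 OR 0)) OR ((NOT 0 XOR NOT 0) OR (0 AND 0))) -> 0
  row 1 [0001]: ((1 XOR (1 OR 0)) OR ((NOT 0 XOR NOT 1) OR (1 AND 0))) -> 1
  row 2 [0010]: ((0 XOR (0 OR 0)) OR ((NOT 1 XOR NOT 0) OR (0 AND 1))) -> 1
  row 3 [0011]: ((1 XOR (1 OR 0)) OR ((NOT 1 XOR NOT 1) OR (1 AND 1))) -> 1
  row 4 [0100]: ((0 XOR (0 OR 1)) OR ((NOT 0 XOR NOT 0) OR (0 AND 0))) -> 1
  row 5 [0101]: ((1 XOR (1 OR 1)) OR ((NOT 0 XOR NOT 1) OR (1 AND 0))) -> 1
  row 6 [0110]: ((0 XOR (0 OR 1)) OR ((NOT 1 XOR NOT 0) OR (0 AND 1))) -> 1
  row 7 [0111]: ((1 XOR (1 OR 1)) OR ((NOT 1 XOR NOT 1) OR (1 AND 1))) -> 1
  row 8 [1000]: ((0 XOR (0 OR 0)) OR ((NOT 0 XOR NOT 0) OR (0 AND 0))) -> 0
  row 9 [1001]: ((1 XOR (1 OR 0)) OR ((NOT 0 XOR NOT 1) OR (1 AND 0))) -> 1
  row 10 [1010]: ((0 XOR (0 OR 0)) OR ((NOT 1 XOR NOT 0) OR (0 AND 1))) -> 1
  row 11 [1011]: ((1 XOR (1 OR 0)) OR ((NOT 1 XOR NOT 1) OR (1 AND 1))) -> 1
  row 12 [1100]: ((0 XOR (0 OR 1)) OR ((NOT 0 XOR NOT 0) OR (0 AND 0))) -> 1
  row 13 [1101]: ((1 XOR (1 OR 1)) OR ((NOT 0 XOR NOT 1) OR (1 AND 0))) -> 1
  row 14 [1110]: ((0 XOR (0 OR 1)) OR ((NOT 1 XOR NOT 0) OR (0 AND 1))) -> 1
  row 15 [1111]: ((1 XOR (1 OR 1)) OR ((NOT 1 XOR NOT 1) OR (1 AND 1))) -> 1
Full result column, 4 rows per line (P1,P2 fixed per line; P3,P4 runs 00..11 left to right):
  rows 0-3 [P1,P2=00]: 0111  = hex 7
  rows 4-7 [P1,P2=01]: 1111  = hex F
  rows 8-11 [P1,P2=10]: 0111  = hex 7
  rows 12-15 [P1,P2=11]: 1111  = hex F
Output column (row 0 .. row 15) = 0111111101111111
Output column grouped in 4s = 0111 1111 0111 1111 = 0x7F7F
Convert to decimal digit by digit (value = value*16 + digit):
  7 -> 7
  7*16 + 15 (F) = 127
  127*16 + 7 = 2039
  2039*16 + 15 (F) = 32639
Decimal = 32639

32639


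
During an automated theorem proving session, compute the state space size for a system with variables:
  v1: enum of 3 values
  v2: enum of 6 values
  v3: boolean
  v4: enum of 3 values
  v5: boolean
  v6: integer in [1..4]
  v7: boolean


State space = product of domain sizes of all variables.
Domain sizes:
  v1 (enum of 3 values): 3
  v2 (enum of 6 values): 6
  v3 (boolean): 2
  v4 (enum of 3 values): 3
  v5 (boolean): 2
  v6 (integer in [1..4]): 4
  v7 (boolean): 2
Product = 3 * 6 * 2 * 3 * 2 * 4 * 2 = 1728

1728


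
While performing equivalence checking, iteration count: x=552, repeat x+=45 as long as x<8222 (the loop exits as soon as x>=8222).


Step 1: x goes from 552 toward 8222 by 45; the body runs while x<8222, so iterations = ceil((bound-start)/step)
Step 2: Distance=7670
Step 3: ceil(7670/45)=171

171


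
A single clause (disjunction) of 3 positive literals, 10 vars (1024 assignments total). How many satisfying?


Step 1: Total=2^10=1024
Step 2: Unsat when all 3 false: 2^7=128
Step 3: Sat=1024-128=896

896


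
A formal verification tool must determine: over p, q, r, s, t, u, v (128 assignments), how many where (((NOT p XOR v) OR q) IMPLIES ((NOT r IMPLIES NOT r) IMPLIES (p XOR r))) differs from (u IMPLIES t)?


F1 = (((NOT p XOR v) OR q) IMPLIES ((NOT r IMPLIES NOT r) IMPLIES (p XOR r)))
F2 = (u IMPLIES t)
Evaluate both on each of 128 rows (bits = p,q,r,s,t,u,v):
  row 0 [0000000]: F1=0 F2=1 (differ) -> 1
  row 1 [0000001]: F1=1 F2=1 -> 0
  row 2 [0000010]: F1=0 F2=0 -> 0
  row 3 [0000011]: F1=1 F2=0 (differ) -> 1
  row 4 [0000100]: F1=0 F2=1 (differ) -> 1
  (every remaining row is evaluated the same way; all 128 results are listed next)
Full result column, 8 rows per line (p,q,r,s fixed per line; t,u,v runs 000..111 left to right):
  rows 0-7 [p,q,r,s=0000]: 10011010  (ones: 4)
  rows 8-15 [p,q,r,s=0001]: 10011010  (ones: 4)
  rows 16-23 [p,q,r,s=0010]: 00110000  (ones: 2)
  rows 24-31 [p,q,r,s=0011]: 00110000  (ones: 2)
  rows 32-39 [p,q,r,s=0100]: 11001111  (ones: 6)
  rows 40-47 [p,q,r,s=0101]: 11001111  (ones: 6)
  rows 48-55 [p,q,r,s=0110]: 00110000  (ones: 2)
  rows 56-63 [p,q,r,s=0111]: 00110000  (ones: 2)
  rows 64-71 [p,q,r,s=1000]: 00110000  (ones: 2)
  rows 72-79 [p,q,r,s=1001]: 00110000  (ones: 2)
  rows 80-87 [p,q,r,s=1010]: 01100101  (ones: 4)
  rows 88-95 [p,q,r,s=1011]: 01100101  (ones: 4)
  rows 96-103 [p,q,r,s=1100]: 00110000  (ones: 2)
  rows 104-111 [p,q,r,s=1101]: 00110000  (ones: 2)
  rows 112-119 [p,q,r,s=1110]: 11001111  (ones: 6)
  rows 120-127 [p,q,r,s=1111]: 11001111  (ones: 6)
Disagreements = 4+4+2+2+6+6+2+2+2+2+4+4+2+2+6+6 = 56

56


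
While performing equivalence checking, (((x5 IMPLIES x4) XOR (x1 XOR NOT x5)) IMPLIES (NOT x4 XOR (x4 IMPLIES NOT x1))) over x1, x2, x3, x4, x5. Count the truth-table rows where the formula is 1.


Formula: (((x5 IMPLIES x4) XOR (x1 XOR NOT x5)) IMPLIES (NOT x4 XOR (x4 IMPLIES NOT x1))) over 5 vars (32 rows)
Evaluate each row (x1, x2, x3, x4, x5 as bits, MSB first):
  row 0 [00000]: (((0 IMPLIES 0) XOR (0 XOR NOT 0)) IMPLIES (NOT 0 XOR (0 IMPLIES NOT 0))) -> 1
  row 1 [00001]: (((1 IMPLIES 0) XOR (0 XOR NOT 1)) IMPLIES (NOT 0 XOR (0 IMPLIES NOT 0))) -> 1
  row 2 [00010]: (((0 IMPLIES 1) XOR (0 XOR NOT 0)) IMPLIES (NOT 1 XOR (1 IMPLIES NOT 0))) -> 1
  row 3 [00011]: (((1 IMPLIES 1) XOR (0 XOR NOT 1)) IMPLIES (NOT 1 XOR (1 IMPLIES NOT 0))) -> 1
  row 4 [00100]: (((0 IMPLIES 0) XOR (0 XOR NOT 0)) IMPLIES (NOT 0 XOR (0 IMPLIES NOT 0))) -> 1
  row 5 [00101]: (((1 IMPLIES 0) XOR (0 XOR NOT 1)) IMPLIES (NOT 0 XOR (0 IMPLIES NOT 0))) -> 1
  row 6 [00110]: (((0 IMPLIES 1) XOR (0 XOR NOT 0)) IMPLIES (NOT 1 XOR (1 IMPLIES NOT 0))) -> 1
  row 7 [00111]: (((1 IMPLIES 1) XOR (0 XOR NOT 1)) IMPLIES (NOT 1 XOR (1 IMPLIES NOT 0))) -> 1
  row 8 [01000]: (((0 IMPLIES 0) XOR (0 XOR NOT 0)) IMPLIES (NOT 0 XOR (0 IMPLIES NOT 0))) -> 1
  row 9 [01001]: (((1 IMPLIES 0) XOR (0 XOR NOT 1)) IMPLIES (NOT 0 XOR (0 IMPLIES NOT 0))) -> 1
  row 10 [01010]: (((0 IMPLIES 1) XOR (0 XOR NOT 0)) IMPLIES (NOT 1 XOR (1 IMPLIES NOT 0))) -> 1
  row 11 [01011]: (((1 IMPLIES 1) XOR (0 XOR NOT 1)) IMPLIES (NOT 1 XOR (1 IMPLIES NOT 0))) -> 1
  row 12 [01100]: (((0 IMPLIES 0) XOR (0 XOR NOT 0)) IMPLIES (NOT 0 XOR (0 IMPLIES NOT 0))) -> 1
  row 13 [01101]: (((1 IMPLIES 0) XOR (0 XOR NOT 1)) IMPLIES (NOT 0 XOR (0 IMPLIES NOT 0))) -> 1
  row 14 [01110]: (((0 IMPLIES 1) XOR (0 XOR NOT 0)) IMPLIES (NOT 1 XOR (1 IMPLIES NOT 0))) -> 1
  row 15 [01111]: (((1 IMPLIES 1) XOR (0 XOR NOT 1)) IMPLIES (NOT 1 XOR (1 IMPLIES NOT 0))) -> 1
  row 16 [10000]: (((0 IMPLIES 0) XOR (1 XOR NOT 0)) IMPLIES (NOT 0 XOR (0 IMPLIES NOT 1))) -> 0
  row 17 [10001]: (((1 IMPLIES 0) XOR (1 XOR NOT 1)) IMPLIES (NOT 0 XOR (0 IMPLIES NOT 1))) -> 0
  row 18 [10010]: (((0 IMPLIES 1) XOR (1 XOR NOT 0)) IMPLIES (NOT 1 XOR (1 IMPLIES NOT 1))) -> 0
  row 19 [10011]: (((1 IMPLIES 1) XOR (1 XOR NOT 1)) IMPLIES (NOT 1 XOR (1 IMPLIES NOT 1))) -> 1
  row 20 [10100]: (((0 IMPLIES 0) XOR (1 XOR NOT 0)) IMPLIES (NOT 0 XOR (0 IMPLIES NOT 1))) -> 0
  row 21 [10101]: (((1 IMPLIES 0) XOR (1 XOR NOT 1)) IMPLIES (NOT 0 XOR (0 IMPLIES NOT 1))) -> 0
  row 22 [10110]: (((0 IMPLIES 1) XOR (1 XOR NOT 0)) IMPLIES (NOT 1 XOR (1 IMPLIES NOT 1))) -> 0
  row 23 [10111]: (((1 IMPLIES 1) XOR (1 XOR NOT 1)) IMPLIES (NOT 1 XOR (1 IMPLIES NOT 1))) -> 1
  row 24 [11000]: (((0 IMPLIES 0) XOR (1 XOR NOT 0)) IMPLIES (NOT 0 XOR (0 IMPLIES NOT 1))) -> 0
  row 25 [11001]: (((1 IMPLIES 0) XOR (1 XOR NOT 1)) IMPLIES (NOT 0 XOR (0 IMPLIES NOT 1))) -> 0
  row 26 [11010]: (((0 IMPLIES 1) XOR (1 XOR NOT 0)) IMPLIES (NOT 1 XOR (1 IMPLIES NOT 1))) -> 0
  row 27 [11011]: (((1 IMPLIES 1) XOR (1 XOR NOT 1)) IMPLIES (NOT 1 XOR (1 IMPLIES NOT 1))) -> 1
  row 28 [11100]: (((0 IMPLIES 0) XOR (1 XOR NOT 0)) IMPLIES (NOT 0 XOR (0 IMPLIES NOT 1))) -> 0
  row 29 [11101]: (((1 IMPLIES 0) XOR (1 XOR NOT 1)) IMPLIES (NOT 0 XOR (0 IMPLIES NOT 1))) -> 0
  row 30 [11110]: (((0 IMPLIES 1) XOR (1 XOR NOT 0)) IMPLIES (NOT 1 XOR (1 IMPLIES NOT 1))) -> 0
  row 31 [11111]: (((1 IMPLIES 1) XOR (1 XOR NOT 1)) IMPLIES (NOT 1 XOR (1 IMPLIES NOT 1))) -> 1
Full result column, 8 rows per line (x1,x2 fixed per line; x3,x4,x5 runs 000..111 left to right):
  rows 0-7 [x1,x2=00]: 11111111  (ones: 8)
  rows 8-15 [x1,x2=01]: 11111111  (ones: 8)
  rows 16-23 [x1,x2=10]: 00010001  (ones: 2)
  rows 24-31 [x1,x2=11]: 00010001  (ones: 2)
Count of 1-rows = 8+8+2+2 = 20

20


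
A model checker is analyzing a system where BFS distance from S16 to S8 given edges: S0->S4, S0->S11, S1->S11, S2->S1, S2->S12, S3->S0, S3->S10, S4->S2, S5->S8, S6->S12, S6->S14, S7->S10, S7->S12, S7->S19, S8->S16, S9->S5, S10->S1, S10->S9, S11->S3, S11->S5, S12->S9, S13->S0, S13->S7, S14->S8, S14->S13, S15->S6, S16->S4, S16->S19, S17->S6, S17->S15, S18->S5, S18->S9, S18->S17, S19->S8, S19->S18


BFS layer-by-layer from S16:
  dist 0: {S16}
  dist 1: {S4, S19}
  dist 2: {S2, S8, S18}
  -> S8 reached at distance 2
Shortest path length = 2

2
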